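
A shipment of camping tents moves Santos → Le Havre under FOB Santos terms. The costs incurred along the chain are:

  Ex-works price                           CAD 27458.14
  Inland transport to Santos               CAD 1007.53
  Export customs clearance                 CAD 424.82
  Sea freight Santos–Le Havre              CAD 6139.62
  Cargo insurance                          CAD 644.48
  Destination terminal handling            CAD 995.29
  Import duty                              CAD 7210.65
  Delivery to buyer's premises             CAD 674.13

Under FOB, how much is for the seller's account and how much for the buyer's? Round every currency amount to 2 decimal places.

Seller: CAD 28890.49; buyer: CAD 15664.17

FOB: the seller bears costs until goods are on board at the origin port; the buyer bears freight, insurance and all costs thereafter.
Seller's account: goods 27458.14 + inland to port 1007.53 + export clearance 424.82 = 28890.49
Buyer's account: freight 6139.62 + insurance 644.48 + destination terminal 995.29 + duty 7210.65 + delivery 674.13 = 15664.17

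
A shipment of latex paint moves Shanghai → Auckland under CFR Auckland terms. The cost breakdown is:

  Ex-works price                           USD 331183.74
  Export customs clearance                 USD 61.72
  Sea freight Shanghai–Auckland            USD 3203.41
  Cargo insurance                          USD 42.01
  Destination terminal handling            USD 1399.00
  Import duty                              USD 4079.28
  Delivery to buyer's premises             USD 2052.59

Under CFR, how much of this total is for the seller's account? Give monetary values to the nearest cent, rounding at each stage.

CFR: the seller pays costs through ocean freight to the destination port, but not insurance.
Seller's account: goods 331183.74 + export clearance 61.72 + freight 3203.41 = 334448.87
Buyer's account: insurance 42.01 + destination terminal 1399.00 + duty 4079.28 + delivery 2052.59 = 7572.88

Seller's account: USD 334448.87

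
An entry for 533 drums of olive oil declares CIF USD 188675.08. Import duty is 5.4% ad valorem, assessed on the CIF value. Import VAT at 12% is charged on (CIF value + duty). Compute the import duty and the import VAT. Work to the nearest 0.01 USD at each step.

Import duty: USD 10188.45; import VAT: USD 23863.62

Import duty = 188675.08 × 5.4% = 10188.45
VAT base = CIF + duty = 188675.08 + 10188.45 = 198863.53
Import VAT = 198863.53 × 12% = 23863.62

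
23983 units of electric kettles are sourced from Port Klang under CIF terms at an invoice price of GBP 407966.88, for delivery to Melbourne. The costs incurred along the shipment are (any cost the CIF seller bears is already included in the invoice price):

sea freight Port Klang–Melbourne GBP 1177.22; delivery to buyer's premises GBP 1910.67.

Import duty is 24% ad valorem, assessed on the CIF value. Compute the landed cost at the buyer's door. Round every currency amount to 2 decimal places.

CIF: the seller pays costs through ocean freight and marine insurance to the destination port.
Already in the invoice (seller's account under CIF): freight — exclude.
The CIF price already equals the CIF value: 407966.88
Import duty = 407966.88 × 24% = 97912.05
Buyer bears: delivery 1910.67 + duty 97912.05 = 99822.72
Landed cost = invoice 407966.88 + 99822.72 = 507789.60

Total landed cost: GBP 507789.60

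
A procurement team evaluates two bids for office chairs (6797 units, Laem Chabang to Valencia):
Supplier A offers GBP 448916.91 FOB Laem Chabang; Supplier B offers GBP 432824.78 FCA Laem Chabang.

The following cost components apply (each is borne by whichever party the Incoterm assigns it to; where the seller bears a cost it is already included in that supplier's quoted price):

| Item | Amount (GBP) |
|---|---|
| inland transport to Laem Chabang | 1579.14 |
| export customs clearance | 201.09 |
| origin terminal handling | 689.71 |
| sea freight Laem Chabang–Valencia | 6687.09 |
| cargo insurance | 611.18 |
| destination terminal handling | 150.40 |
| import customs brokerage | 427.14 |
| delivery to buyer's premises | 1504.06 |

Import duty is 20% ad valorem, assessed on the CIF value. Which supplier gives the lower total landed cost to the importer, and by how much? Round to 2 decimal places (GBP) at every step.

Supplier A (FOB):
CIF value = FOB price + freight + insurance = 448916.91 + 6687.09 + 611.18 = 456215.18
Import duty = 456215.18 × 20% = 91243.04
Buyer bears (A): 6687.09 + 611.18 + 150.40 + 427.14 + 1504.06 = 9379.87
Landed cost (A) = invoice 448916.91 + 9379.87 + duty 91243.04 = 549539.82
Supplier B (FCA):
CIF value = FCA price + origin terminal + freight + insurance = 432824.78 + 689.71 + 6687.09 + 611.18 = 440812.76
Import duty = 440812.76 × 20% = 88162.55
Buyer bears (B): 689.71 + 6687.09 + 611.18 + 150.40 + 427.14 + 1504.06 = 10069.58
Landed cost (B) = invoice 432824.78 + 10069.58 + duty 88162.55 = 531056.91
Difference = |549539.82 − 531056.91| = 18482.91

Supplier B is cheaper by GBP 18482.91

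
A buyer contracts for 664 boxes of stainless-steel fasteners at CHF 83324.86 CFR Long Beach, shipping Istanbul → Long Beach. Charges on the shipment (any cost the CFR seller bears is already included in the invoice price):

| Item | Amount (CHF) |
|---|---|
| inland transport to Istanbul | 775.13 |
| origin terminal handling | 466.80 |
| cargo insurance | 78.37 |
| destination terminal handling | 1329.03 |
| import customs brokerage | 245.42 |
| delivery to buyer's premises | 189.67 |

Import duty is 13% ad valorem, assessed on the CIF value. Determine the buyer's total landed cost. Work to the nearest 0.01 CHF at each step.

CFR: the seller pays costs through ocean freight to the destination port, but not insurance.
Already in the invoice (seller's account under CFR): inland to port, origin terminal — exclude.
CIF value = CFR price + insurance = 83324.86 + 78.37 = 83403.23
Import duty = 83403.23 × 13% = 10842.42
Buyer bears: insurance 78.37 + destination terminal 1329.03 + brokerage 245.42 + delivery 189.67 + duty 10842.42 = 12684.91
Landed cost = invoice 83324.86 + 12684.91 = 96009.77

Total landed cost: CHF 96009.77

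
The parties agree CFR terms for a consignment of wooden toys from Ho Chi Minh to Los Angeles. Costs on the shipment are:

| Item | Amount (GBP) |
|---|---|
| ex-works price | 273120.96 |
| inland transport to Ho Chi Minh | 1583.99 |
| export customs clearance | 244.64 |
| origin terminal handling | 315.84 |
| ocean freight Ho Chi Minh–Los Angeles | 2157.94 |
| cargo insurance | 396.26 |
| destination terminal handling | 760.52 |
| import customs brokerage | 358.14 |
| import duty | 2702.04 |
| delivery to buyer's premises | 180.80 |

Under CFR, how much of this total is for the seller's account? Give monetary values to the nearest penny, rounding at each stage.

Seller's account: GBP 277423.37

CFR: the seller pays costs through ocean freight to the destination port, but not insurance.
Seller's account: goods 273120.96 + inland to port 1583.99 + export clearance 244.64 + origin terminal 315.84 + freight 2157.94 = 277423.37
Buyer's account: insurance 396.26 + destination terminal 760.52 + brokerage 358.14 + duty 2702.04 + delivery 180.80 = 4397.76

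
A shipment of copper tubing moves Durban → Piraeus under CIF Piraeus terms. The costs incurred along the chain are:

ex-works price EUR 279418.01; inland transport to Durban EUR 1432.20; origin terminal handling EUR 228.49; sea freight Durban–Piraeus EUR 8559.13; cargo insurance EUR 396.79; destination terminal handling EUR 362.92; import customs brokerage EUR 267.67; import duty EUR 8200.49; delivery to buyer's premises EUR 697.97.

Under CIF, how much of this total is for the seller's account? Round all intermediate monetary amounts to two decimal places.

CIF: the seller pays costs through ocean freight and marine insurance to the destination port.
Seller's account: goods 279418.01 + inland to port 1432.20 + origin terminal 228.49 + freight 8559.13 + insurance 396.79 = 290034.62
Buyer's account: destination terminal 362.92 + brokerage 267.67 + duty 8200.49 + delivery 697.97 = 9529.05

Seller's account: EUR 290034.62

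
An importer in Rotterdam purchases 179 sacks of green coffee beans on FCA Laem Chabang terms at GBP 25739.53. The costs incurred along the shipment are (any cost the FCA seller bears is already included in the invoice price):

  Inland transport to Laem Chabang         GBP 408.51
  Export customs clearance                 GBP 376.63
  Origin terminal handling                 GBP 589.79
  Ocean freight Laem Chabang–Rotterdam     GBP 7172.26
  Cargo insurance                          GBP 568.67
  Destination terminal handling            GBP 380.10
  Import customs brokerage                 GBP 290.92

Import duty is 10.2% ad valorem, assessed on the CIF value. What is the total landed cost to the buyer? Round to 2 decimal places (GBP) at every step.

FCA: the seller delivers export-cleared goods to the carrier; the buyer bears costs from that point.
Already in the invoice (seller's account under FCA): inland to port, export clearance — exclude.
CIF value = FCA price + origin terminal + freight + insurance = 25739.53 + 589.79 + 7172.26 + 568.67 = 34070.25
Import duty = 34070.25 × 10.2% = 3475.17
Buyer bears: origin terminal 589.79 + freight 7172.26 + insurance 568.67 + destination terminal 380.10 + brokerage 290.92 + duty 3475.17 = 12476.91
Landed cost = invoice 25739.53 + 12476.91 = 38216.44

Total landed cost: GBP 38216.44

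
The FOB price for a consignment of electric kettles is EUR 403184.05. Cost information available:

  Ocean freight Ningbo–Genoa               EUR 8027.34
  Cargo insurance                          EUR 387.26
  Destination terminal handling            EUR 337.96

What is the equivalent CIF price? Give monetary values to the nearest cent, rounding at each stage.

Not relevant to the conversion: destination terminal — on the buyer under both terms; not part of either seller's price.
From FOB to CIF, the seller additionally bears: freight, insurance.
CIF price = 403184.05 + 8027.34 + 387.26 = 411598.65

CIF price: EUR 411598.65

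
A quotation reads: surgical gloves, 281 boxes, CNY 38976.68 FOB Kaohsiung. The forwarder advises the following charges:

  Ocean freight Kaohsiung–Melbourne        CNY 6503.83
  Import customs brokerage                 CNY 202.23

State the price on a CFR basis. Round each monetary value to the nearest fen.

CFR price: CNY 45480.51

Not relevant to the conversion: brokerage — on the buyer under both terms; not part of either seller's price.
From FOB to CFR, the seller additionally bears: freight.
CFR price = 38976.68 + 6503.83 = 45480.51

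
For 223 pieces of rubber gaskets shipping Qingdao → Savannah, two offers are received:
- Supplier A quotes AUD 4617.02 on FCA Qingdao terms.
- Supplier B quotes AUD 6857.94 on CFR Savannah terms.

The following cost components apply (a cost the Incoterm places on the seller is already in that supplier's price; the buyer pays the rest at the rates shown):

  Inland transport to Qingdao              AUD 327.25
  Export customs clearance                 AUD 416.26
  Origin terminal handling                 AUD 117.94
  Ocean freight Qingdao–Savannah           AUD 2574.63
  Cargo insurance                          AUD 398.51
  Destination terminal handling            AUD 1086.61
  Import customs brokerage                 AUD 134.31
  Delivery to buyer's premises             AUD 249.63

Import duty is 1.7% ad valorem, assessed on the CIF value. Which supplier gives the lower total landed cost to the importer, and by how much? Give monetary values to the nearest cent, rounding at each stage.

Supplier A (FCA):
CIF value = FCA price + origin terminal + freight + insurance = 4617.02 + 117.94 + 2574.63 + 398.51 = 7708.10
Import duty = 7708.10 × 1.7% = 131.04
Buyer bears (A): 117.94 + 2574.63 + 398.51 + 1086.61 + 134.31 + 249.63 = 4561.63
Landed cost (A) = invoice 4617.02 + 4561.63 + duty 131.04 = 9309.69
Supplier B (CFR):
CIF value = CFR price + insurance = 6857.94 + 398.51 = 7256.45
Import duty = 7256.45 × 1.7% = 123.36
Buyer bears (B): 398.51 + 1086.61 + 134.31 + 249.63 = 1869.06
Landed cost (B) = invoice 6857.94 + 1869.06 + duty 123.36 = 8850.36
Difference = |9309.69 − 8850.36| = 459.33

Supplier B is cheaper by AUD 459.33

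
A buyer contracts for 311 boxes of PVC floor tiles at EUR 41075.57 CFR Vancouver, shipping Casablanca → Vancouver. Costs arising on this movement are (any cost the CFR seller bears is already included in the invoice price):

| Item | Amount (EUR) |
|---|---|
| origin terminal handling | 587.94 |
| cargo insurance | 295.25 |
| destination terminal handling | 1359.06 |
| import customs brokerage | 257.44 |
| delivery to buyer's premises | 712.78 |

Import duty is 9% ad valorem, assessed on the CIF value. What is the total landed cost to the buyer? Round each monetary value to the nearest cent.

CFR: the seller pays costs through ocean freight to the destination port, but not insurance.
Already in the invoice (seller's account under CFR): origin terminal — exclude.
CIF value = CFR price + insurance = 41075.57 + 295.25 = 41370.82
Import duty = 41370.82 × 9% = 3723.37
Buyer bears: insurance 295.25 + destination terminal 1359.06 + brokerage 257.44 + delivery 712.78 + duty 3723.37 = 6347.90
Landed cost = invoice 41075.57 + 6347.90 = 47423.47

Total landed cost: EUR 47423.47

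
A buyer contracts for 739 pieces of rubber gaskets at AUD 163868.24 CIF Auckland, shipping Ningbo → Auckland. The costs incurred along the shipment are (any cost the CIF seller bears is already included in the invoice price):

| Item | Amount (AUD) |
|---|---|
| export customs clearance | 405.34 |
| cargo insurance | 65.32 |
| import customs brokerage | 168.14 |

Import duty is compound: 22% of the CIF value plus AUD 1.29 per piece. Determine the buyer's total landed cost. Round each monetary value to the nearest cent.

CIF: the seller pays costs through ocean freight and marine insurance to the destination port.
Already in the invoice (seller's account under CIF): export clearance, insurance — exclude.
The CIF price already equals the CIF value: 163868.24
Ad valorem component: 163868.24 × 22% = 36051.01
Specific component: 739 × 1.29 = 953.31
Import duty = 36051.01 + 953.31 = 37004.32
Buyer bears: brokerage 168.14 + duty 37004.32 = 37172.46
Landed cost = invoice 163868.24 + 37172.46 = 201040.70

Total landed cost: AUD 201040.70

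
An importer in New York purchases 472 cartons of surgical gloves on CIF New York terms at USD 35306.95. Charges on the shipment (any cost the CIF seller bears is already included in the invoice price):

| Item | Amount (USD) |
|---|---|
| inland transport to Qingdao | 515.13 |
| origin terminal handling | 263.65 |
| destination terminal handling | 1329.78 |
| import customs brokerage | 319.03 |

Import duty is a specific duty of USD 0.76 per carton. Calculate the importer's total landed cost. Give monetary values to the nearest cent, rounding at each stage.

CIF: the seller pays costs through ocean freight and marine insurance to the destination port.
Already in the invoice (seller's account under CIF): inland to port, origin terminal — exclude.
The CIF price already equals the CIF value: 35306.95
Import duty = 472 × 0.76 = 358.72
Buyer bears: destination terminal 1329.78 + brokerage 319.03 + duty 358.72 = 2007.53
Landed cost = invoice 35306.95 + 2007.53 = 37314.48

Total landed cost: USD 37314.48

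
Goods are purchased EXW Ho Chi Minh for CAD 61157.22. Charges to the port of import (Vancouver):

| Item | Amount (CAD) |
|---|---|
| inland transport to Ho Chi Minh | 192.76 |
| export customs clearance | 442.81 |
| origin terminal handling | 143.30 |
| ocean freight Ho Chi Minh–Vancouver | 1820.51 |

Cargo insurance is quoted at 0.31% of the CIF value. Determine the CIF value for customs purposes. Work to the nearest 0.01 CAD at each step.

Let C be the CIF value. C = EXW price + pre-shipment costs + freight + 0.31% × C
C − 0.31% × C = 61157.22 + 192.76 + 442.81 + 143.30 + 1820.51
0.9969 × C = 63756.60
C = 63756.60 / 0.9969 = 63954.86
Insurance premium = 0.31% × 63954.86 = 198.26

CIF value: CAD 63954.86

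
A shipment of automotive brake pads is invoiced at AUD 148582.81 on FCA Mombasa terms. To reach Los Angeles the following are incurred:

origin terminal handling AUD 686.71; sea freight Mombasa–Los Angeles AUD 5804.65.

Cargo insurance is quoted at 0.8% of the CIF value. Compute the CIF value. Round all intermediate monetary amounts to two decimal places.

CIF value: AUD 156324.77

Let C be the CIF value. C = FCA price + pre-shipment costs + freight + 0.8% × C
C − 0.8% × C = 148582.81 + 686.71 + 5804.65
0.992 × C = 155074.17
C = 155074.17 / 0.992 = 156324.77
Insurance premium = 0.8% × 156324.77 = 1250.60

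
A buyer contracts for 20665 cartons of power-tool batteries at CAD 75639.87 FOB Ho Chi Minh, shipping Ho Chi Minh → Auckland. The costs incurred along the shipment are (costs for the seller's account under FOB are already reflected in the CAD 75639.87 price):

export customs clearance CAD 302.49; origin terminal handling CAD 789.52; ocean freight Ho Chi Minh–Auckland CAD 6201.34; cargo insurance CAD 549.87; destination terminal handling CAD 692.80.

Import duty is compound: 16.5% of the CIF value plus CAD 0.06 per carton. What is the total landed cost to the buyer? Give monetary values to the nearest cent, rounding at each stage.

FOB: the seller bears costs until goods are on board at the origin port; the buyer bears freight, insurance and all costs thereafter.
Already in the invoice (seller's account under FOB): export clearance, origin terminal — exclude.
CIF value = FOB price + freight + insurance = 75639.87 + 6201.34 + 549.87 = 82391.08
Ad valorem component: 82391.08 × 16.5% = 13594.53
Specific component: 20665 × 0.06 = 1239.90
Import duty = 13594.53 + 1239.90 = 14834.43
Buyer bears: freight 6201.34 + insurance 549.87 + destination terminal 692.80 + duty 14834.43 = 22278.44
Landed cost = invoice 75639.87 + 22278.44 = 97918.31

Total landed cost: CAD 97918.31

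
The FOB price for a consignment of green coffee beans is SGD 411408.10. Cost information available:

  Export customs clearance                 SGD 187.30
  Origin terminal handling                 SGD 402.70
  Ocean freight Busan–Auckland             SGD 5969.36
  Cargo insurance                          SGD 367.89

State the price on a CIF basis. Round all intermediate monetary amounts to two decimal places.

Not relevant to the conversion: origin terminal, export clearance — on the seller under both FOB and CIF; already in the FOB price and stays in the CIF price.
From FOB to CIF, the seller additionally bears: freight, insurance.
CIF price = 411408.10 + 5969.36 + 367.89 = 417745.35

CIF price: SGD 417745.35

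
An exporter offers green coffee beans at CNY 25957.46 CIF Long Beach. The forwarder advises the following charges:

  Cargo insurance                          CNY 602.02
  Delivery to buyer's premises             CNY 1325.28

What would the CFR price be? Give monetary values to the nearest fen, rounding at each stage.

Not relevant to the conversion: delivery — on the buyer under both terms; not part of either seller's price.
From CIF to CFR, the seller no longer bears: insurance.
CFR price = 25957.46 − 602.02 = 25355.44

CFR price: CNY 25355.44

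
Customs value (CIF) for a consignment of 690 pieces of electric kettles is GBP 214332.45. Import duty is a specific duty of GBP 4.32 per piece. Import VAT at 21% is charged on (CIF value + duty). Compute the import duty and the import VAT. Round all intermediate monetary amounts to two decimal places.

Import duty: GBP 2980.80; import VAT: GBP 45635.78

Import duty = 690 × 4.32 = 2980.80
VAT base = CIF + duty = 214332.45 + 2980.80 = 217313.25
Import VAT = 217313.25 × 21% = 45635.78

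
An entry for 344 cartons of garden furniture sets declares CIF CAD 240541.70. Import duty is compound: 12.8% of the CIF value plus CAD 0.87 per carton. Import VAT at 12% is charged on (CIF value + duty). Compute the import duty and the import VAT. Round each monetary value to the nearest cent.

Import duty: CAD 31088.62; import VAT: CAD 32595.64

Ad valorem component: 240541.70 × 12.8% = 30789.34
Specific component: 344 × 0.87 = 299.28
Import duty = 30789.34 + 299.28 = 31088.62
VAT base = CIF + duty = 240541.70 + 31088.62 = 271630.32
Import VAT = 271630.32 × 12% = 32595.64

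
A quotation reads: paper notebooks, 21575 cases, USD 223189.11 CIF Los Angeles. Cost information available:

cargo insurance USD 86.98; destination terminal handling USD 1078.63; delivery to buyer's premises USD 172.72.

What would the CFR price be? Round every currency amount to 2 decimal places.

CFR price: USD 223102.13

Not relevant to the conversion: delivery, destination terminal — on the buyer under both terms; not part of either seller's price.
From CIF to CFR, the seller no longer bears: insurance.
CFR price = 223189.11 − 86.98 = 223102.13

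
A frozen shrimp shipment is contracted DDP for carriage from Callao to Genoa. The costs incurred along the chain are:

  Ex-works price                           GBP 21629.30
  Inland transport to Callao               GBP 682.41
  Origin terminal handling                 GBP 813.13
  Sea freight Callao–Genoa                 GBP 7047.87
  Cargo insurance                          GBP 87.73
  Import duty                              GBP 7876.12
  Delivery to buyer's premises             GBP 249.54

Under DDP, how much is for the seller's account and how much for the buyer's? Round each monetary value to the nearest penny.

Seller: GBP 38386.10; buyer: GBP 0.00

DDP: the seller bears all costs including import duty.
Seller's account: goods 21629.30 + inland to port 682.41 + origin terminal 813.13 + freight 7047.87 + insurance 87.73 + duty 7876.12 + delivery 249.54 = 38386.10
Buyer's account: 0.00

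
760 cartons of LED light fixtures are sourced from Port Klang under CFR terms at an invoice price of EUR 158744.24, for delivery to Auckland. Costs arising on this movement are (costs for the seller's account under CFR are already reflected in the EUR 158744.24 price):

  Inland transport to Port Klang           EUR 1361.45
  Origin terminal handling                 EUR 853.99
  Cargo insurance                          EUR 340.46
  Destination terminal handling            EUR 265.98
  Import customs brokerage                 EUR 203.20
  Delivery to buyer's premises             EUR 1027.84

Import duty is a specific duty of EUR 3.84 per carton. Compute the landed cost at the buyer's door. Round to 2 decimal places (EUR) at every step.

CFR: the seller pays costs through ocean freight to the destination port, but not insurance.
Already in the invoice (seller's account under CFR): inland to port, origin terminal — exclude.
CIF value = CFR price + insurance = 158744.24 + 340.46 = 159084.70
Import duty = 760 × 3.84 = 2918.40
Buyer bears: insurance 340.46 + destination terminal 265.98 + brokerage 203.20 + delivery 1027.84 + duty 2918.40 = 4755.88
Landed cost = invoice 158744.24 + 4755.88 = 163500.12

Total landed cost: EUR 163500.12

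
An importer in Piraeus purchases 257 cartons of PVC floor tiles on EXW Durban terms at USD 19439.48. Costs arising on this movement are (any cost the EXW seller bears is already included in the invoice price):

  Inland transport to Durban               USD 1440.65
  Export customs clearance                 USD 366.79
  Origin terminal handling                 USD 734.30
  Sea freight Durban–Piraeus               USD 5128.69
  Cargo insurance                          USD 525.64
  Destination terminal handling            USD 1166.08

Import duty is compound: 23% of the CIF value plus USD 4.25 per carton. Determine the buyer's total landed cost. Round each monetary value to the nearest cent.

EXW: the seller makes goods available at their premises; the buyer bears all onward costs.
CIF value = EXW price + inland to port + export clearance + origin terminal + freight + insurance = 19439.48 + 1440.65 + 366.79 + 734.30 + 5128.69 + 525.64 = 27635.55
Ad valorem component: 27635.55 × 23% = 6356.18
Specific component: 257 × 4.25 = 1092.25
Import duty = 6356.18 + 1092.25 = 7448.43
Buyer bears: inland to port 1440.65 + export clearance 366.79 + origin terminal 734.30 + freight 5128.69 + insurance 525.64 + destination terminal 1166.08 + duty 7448.43 = 16810.58
Landed cost = invoice 19439.48 + 16810.58 = 36250.06

Total landed cost: USD 36250.06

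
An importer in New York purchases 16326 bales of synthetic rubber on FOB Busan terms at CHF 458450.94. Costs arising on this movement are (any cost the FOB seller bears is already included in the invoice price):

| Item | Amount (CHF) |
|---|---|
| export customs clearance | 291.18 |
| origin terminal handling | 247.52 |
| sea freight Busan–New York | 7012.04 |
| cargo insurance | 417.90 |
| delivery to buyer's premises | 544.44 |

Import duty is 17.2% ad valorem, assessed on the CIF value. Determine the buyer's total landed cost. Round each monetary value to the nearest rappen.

Total landed cost: CHF 546556.83

FOB: the seller bears costs until goods are on board at the origin port; the buyer bears freight, insurance and all costs thereafter.
Already in the invoice (seller's account under FOB): export clearance, origin terminal — exclude.
CIF value = FOB price + freight + insurance = 458450.94 + 7012.04 + 417.90 = 465880.88
Import duty = 465880.88 × 17.2% = 80131.51
Buyer bears: freight 7012.04 + insurance 417.90 + delivery 544.44 + duty 80131.51 = 88105.89
Landed cost = invoice 458450.94 + 88105.89 = 546556.83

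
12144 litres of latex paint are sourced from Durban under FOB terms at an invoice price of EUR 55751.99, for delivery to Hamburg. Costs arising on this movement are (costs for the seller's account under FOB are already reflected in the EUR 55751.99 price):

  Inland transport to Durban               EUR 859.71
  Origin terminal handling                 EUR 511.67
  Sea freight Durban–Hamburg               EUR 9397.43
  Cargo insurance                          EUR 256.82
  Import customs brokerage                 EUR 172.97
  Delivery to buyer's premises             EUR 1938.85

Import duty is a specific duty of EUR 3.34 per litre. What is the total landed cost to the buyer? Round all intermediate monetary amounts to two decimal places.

Total landed cost: EUR 108079.02

FOB: the seller bears costs until goods are on board at the origin port; the buyer bears freight, insurance and all costs thereafter.
Already in the invoice (seller's account under FOB): inland to port, origin terminal — exclude.
CIF value = FOB price + freight + insurance = 55751.99 + 9397.43 + 256.82 = 65406.24
Import duty = 12144 × 3.34 = 40560.96
Buyer bears: freight 9397.43 + insurance 256.82 + brokerage 172.97 + delivery 1938.85 + duty 40560.96 = 52327.03
Landed cost = invoice 55751.99 + 52327.03 = 108079.02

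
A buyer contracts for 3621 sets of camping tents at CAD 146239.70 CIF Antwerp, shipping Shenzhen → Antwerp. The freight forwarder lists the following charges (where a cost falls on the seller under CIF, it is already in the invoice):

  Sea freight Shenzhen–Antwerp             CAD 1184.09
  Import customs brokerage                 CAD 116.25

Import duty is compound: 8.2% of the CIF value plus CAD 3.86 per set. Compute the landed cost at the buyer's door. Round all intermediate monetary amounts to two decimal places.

CIF: the seller pays costs through ocean freight and marine insurance to the destination port.
Already in the invoice (seller's account under CIF): freight — exclude.
The CIF price already equals the CIF value: 146239.70
Ad valorem component: 146239.70 × 8.2% = 11991.66
Specific component: 3621 × 3.86 = 13977.06
Import duty = 11991.66 + 13977.06 = 25968.72
Buyer bears: brokerage 116.25 + duty 25968.72 = 26084.97
Landed cost = invoice 146239.70 + 26084.97 = 172324.67

Total landed cost: CAD 172324.67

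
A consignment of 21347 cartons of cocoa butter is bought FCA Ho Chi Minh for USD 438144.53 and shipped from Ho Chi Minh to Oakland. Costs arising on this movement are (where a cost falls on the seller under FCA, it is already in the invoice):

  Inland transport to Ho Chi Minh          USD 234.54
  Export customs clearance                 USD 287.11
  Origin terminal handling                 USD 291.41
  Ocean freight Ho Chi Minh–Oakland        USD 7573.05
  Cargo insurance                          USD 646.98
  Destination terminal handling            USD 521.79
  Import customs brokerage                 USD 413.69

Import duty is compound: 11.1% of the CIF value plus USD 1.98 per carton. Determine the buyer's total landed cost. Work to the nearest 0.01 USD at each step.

FCA: the seller delivers export-cleared goods to the carrier; the buyer bears costs from that point.
Already in the invoice (seller's account under FCA): inland to port, export clearance — exclude.
CIF value = FCA price + origin terminal + freight + insurance = 438144.53 + 291.41 + 7573.05 + 646.98 = 446655.97
Ad valorem component: 446655.97 × 11.1% = 49578.81
Specific component: 21347 × 1.98 = 42267.06
Import duty = 49578.81 + 42267.06 = 91845.87
Buyer bears: origin terminal 291.41 + freight 7573.05 + insurance 646.98 + destination terminal 521.79 + brokerage 413.69 + duty 91845.87 = 101292.79
Landed cost = invoice 438144.53 + 101292.79 = 539437.32

Total landed cost: USD 539437.32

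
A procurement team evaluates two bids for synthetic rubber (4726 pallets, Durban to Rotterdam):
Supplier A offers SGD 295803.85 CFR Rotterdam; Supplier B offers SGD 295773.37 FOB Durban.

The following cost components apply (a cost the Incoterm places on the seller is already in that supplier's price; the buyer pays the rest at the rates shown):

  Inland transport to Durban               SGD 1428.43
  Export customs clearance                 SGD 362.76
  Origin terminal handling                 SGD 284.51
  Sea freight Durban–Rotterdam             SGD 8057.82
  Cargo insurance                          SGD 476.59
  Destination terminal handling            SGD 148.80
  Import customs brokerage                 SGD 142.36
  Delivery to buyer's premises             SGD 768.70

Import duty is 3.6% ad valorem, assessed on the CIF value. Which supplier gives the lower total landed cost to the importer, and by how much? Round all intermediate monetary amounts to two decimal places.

Supplier A (CFR):
CIF value = CFR price + insurance = 295803.85 + 476.59 = 296280.44
Import duty = 296280.44 × 3.6% = 10666.10
Buyer bears (A): 476.59 + 148.80 + 142.36 + 768.70 = 1536.45
Landed cost (A) = invoice 295803.85 + 1536.45 + duty 10666.10 = 308006.40
Supplier B (FOB):
CIF value = FOB price + freight + insurance = 295773.37 + 8057.82 + 476.59 = 304307.78
Import duty = 304307.78 × 3.6% = 10955.08
Buyer bears (B): 8057.82 + 476.59 + 148.80 + 142.36 + 768.70 = 9594.27
Landed cost (B) = invoice 295773.37 + 9594.27 + duty 10955.08 = 316322.72
Difference = |308006.40 − 316322.72| = 8316.32

Supplier A is cheaper by SGD 8316.32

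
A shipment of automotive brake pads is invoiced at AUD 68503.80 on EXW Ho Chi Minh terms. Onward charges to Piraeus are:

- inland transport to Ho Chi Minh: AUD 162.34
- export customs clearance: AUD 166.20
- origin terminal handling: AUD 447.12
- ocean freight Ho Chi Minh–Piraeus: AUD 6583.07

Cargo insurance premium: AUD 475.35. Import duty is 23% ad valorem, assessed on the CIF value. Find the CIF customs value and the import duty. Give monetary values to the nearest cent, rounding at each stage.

CIF value: AUD 76337.88; import duty: AUD 17557.71

CIF = EXW price + pre-shipment costs + freight + insurance
CIF = 68503.80 + 162.34 + 166.20 + 447.12 + 6583.07 + 475.35 = 76337.88
Import duty = 76337.88 × 23% = 17557.71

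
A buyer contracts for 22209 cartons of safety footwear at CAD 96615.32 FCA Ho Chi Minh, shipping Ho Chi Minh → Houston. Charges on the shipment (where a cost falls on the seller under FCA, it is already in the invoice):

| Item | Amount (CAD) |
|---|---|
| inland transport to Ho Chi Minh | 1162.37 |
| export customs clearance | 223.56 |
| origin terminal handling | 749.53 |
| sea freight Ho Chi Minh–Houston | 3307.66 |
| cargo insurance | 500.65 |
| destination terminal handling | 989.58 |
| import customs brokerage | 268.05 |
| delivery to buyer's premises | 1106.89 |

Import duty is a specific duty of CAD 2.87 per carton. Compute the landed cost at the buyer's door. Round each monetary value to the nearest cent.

FCA: the seller delivers export-cleared goods to the carrier; the buyer bears costs from that point.
Already in the invoice (seller's account under FCA): inland to port, export clearance — exclude.
CIF value = FCA price + origin terminal + freight + insurance = 96615.32 + 749.53 + 3307.66 + 500.65 = 101173.16
Import duty = 22209 × 2.87 = 63739.83
Buyer bears: origin terminal 749.53 + freight 3307.66 + insurance 500.65 + destination terminal 989.58 + brokerage 268.05 + delivery 1106.89 + duty 63739.83 = 70662.19
Landed cost = invoice 96615.32 + 70662.19 = 167277.51

Total landed cost: CAD 167277.51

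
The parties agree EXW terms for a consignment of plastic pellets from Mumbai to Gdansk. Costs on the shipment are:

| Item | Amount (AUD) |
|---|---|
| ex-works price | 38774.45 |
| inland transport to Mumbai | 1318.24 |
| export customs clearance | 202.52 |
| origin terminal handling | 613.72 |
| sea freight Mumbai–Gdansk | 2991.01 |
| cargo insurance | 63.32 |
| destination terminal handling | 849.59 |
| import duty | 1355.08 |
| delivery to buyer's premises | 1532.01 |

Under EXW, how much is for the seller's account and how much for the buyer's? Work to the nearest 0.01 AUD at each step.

Seller: AUD 38774.45; buyer: AUD 8925.49

EXW: the seller makes goods available at their premises; the buyer bears all onward costs.
Seller's account: goods 38774.45 = 38774.45
Buyer's account: inland to port 1318.24 + export clearance 202.52 + origin terminal 613.72 + freight 2991.01 + insurance 63.32 + destination terminal 849.59 + duty 1355.08 + delivery 1532.01 = 8925.49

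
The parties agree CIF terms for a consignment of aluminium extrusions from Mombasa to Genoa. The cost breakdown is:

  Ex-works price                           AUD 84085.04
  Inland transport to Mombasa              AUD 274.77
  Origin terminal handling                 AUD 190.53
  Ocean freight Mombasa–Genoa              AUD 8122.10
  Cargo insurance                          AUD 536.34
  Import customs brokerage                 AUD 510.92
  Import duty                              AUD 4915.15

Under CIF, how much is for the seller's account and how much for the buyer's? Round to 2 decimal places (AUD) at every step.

Seller: AUD 93208.78; buyer: AUD 5426.07

CIF: the seller pays costs through ocean freight and marine insurance to the destination port.
Seller's account: goods 84085.04 + inland to port 274.77 + origin terminal 190.53 + freight 8122.10 + insurance 536.34 = 93208.78
Buyer's account: brokerage 510.92 + duty 4915.15 = 5426.07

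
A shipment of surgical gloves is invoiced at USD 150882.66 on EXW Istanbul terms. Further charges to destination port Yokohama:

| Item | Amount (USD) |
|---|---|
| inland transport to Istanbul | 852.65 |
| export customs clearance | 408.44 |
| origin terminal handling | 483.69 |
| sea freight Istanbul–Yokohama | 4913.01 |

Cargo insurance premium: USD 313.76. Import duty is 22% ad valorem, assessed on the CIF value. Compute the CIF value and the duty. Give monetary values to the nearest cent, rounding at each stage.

CIF = EXW price + pre-shipment costs + freight + insurance
CIF = 150882.66 + 852.65 + 408.44 + 483.69 + 4913.01 + 313.76 = 157854.21
Import duty = 157854.21 × 22% = 34727.93

CIF value: USD 157854.21; import duty: USD 34727.93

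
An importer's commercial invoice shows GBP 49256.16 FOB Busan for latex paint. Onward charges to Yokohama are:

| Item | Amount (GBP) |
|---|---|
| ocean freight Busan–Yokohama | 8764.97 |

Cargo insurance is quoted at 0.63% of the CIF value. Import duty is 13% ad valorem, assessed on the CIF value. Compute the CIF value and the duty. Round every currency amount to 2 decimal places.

CIF value: GBP 58388.98; import duty: GBP 7590.57

Let C be the CIF value. C = FOB price + freight + 0.63% × C
C − 0.63% × C = 49256.16 + 8764.97
0.9937 × C = 58021.13
C = 58021.13 / 0.9937 = 58388.98
Insurance premium = 0.63% × 58388.98 = 367.85
Import duty = 58388.98 × 13% = 7590.57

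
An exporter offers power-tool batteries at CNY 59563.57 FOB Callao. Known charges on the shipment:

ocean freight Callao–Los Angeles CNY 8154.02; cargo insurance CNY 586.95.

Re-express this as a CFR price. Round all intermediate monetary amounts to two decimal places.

Not relevant to the conversion: insurance — on the buyer under both terms; not part of either seller's price.
From FOB to CFR, the seller additionally bears: freight.
CFR price = 59563.57 + 8154.02 = 67717.59

CFR price: CNY 67717.59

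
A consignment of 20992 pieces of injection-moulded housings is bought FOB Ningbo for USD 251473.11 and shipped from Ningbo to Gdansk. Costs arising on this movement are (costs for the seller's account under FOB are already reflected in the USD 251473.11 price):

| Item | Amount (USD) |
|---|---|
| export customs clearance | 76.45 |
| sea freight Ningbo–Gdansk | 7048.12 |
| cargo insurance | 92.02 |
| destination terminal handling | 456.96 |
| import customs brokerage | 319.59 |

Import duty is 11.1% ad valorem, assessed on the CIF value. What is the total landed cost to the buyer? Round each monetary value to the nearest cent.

FOB: the seller bears costs until goods are on board at the origin port; the buyer bears freight, insurance and all costs thereafter.
Already in the invoice (seller's account under FOB): export clearance — exclude.
CIF value = FOB price + freight + insurance = 251473.11 + 7048.12 + 92.02 = 258613.25
Import duty = 258613.25 × 11.1% = 28706.07
Buyer bears: freight 7048.12 + insurance 92.02 + destination terminal 456.96 + brokerage 319.59 + duty 28706.07 = 36622.76
Landed cost = invoice 251473.11 + 36622.76 = 288095.87

Total landed cost: USD 288095.87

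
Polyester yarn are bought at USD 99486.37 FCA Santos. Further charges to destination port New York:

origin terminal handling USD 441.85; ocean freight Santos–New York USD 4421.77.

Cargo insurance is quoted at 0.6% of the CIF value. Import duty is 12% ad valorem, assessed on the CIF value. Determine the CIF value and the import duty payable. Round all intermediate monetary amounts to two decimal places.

CIF value: USD 104979.87; import duty: USD 12597.58

Let C be the CIF value. C = FCA price + pre-shipment costs + freight + 0.6% × C
C − 0.6% × C = 99486.37 + 441.85 + 4421.77
0.994 × C = 104349.99
C = 104349.99 / 0.994 = 104979.87
Insurance premium = 0.6% × 104979.87 = 629.88
Import duty = 104979.87 × 12% = 12597.58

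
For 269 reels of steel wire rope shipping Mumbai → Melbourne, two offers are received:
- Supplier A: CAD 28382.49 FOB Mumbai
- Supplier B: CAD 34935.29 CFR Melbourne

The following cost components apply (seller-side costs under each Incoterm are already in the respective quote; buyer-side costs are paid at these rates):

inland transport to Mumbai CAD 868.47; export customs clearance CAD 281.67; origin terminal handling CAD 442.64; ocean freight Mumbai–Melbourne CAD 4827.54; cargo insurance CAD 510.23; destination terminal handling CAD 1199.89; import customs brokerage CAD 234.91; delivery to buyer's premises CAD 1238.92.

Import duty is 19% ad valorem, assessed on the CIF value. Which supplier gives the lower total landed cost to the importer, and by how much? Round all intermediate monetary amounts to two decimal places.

Supplier A is cheaper by CAD 2053.06

Supplier A (FOB):
CIF value = FOB price + freight + insurance = 28382.49 + 4827.54 + 510.23 = 33720.26
Import duty = 33720.26 × 19% = 6406.85
Buyer bears (A): 4827.54 + 510.23 + 1199.89 + 234.91 + 1238.92 = 8011.49
Landed cost (A) = invoice 28382.49 + 8011.49 + duty 6406.85 = 42800.83
Supplier B (CFR):
CIF value = CFR price + insurance = 34935.29 + 510.23 = 35445.52
Import duty = 35445.52 × 19% = 6734.65
Buyer bears (B): 510.23 + 1199.89 + 234.91 + 1238.92 = 3183.95
Landed cost (B) = invoice 34935.29 + 3183.95 + duty 6734.65 = 44853.89
Difference = |42800.83 − 44853.89| = 2053.06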